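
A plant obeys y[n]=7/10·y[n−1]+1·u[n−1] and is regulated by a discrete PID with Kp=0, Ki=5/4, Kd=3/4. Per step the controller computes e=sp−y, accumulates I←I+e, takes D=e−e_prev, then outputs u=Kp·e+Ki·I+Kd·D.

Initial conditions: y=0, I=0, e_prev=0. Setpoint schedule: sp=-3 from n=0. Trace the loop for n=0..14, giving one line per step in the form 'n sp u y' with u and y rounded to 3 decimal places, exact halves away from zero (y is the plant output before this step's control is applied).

0 -3 -6.000 0.000
1 -3 4.500 -6.000
2 -3 -8.850 0.300
3 -3 9.630 -8.640
4 -3 -14.469 3.582
5 -3 17.557 -11.962
6 -3 -25.190 9.184
7 -3 31.329 -18.761
8 -3 -43.844 18.197
9 -3 55.984 -31.106
10 -3 -76.492 34.210
11 -3 99.493 -52.545
12 -3 -134.155 62.711
13 -3 176.085 -90.257
14 -3 -235.894 112.905

(exact arithmetic carried between steps; '≈' marks a value shown rounded to 6 d.p. or computed from one; I and e_prev carry over from the previous line; the table rounds u and y to 3 d.p., halves away from zero)
n=0: y=0, sp=-3, e=sp−y=-3; I=-3, D=e−e_prev=-3; u=0·(-3)+5/4·(-3)+3/4·(-3)=-6; next y=7/10·0+1·(-6)=-6
n=1: y=-6, sp=-3, e=sp−y=3; I=0, D=e−e_prev=6; u=0·3+5/4·0+3/4·6=4.5; next y=7/10·(-6)+1·4.5=0.3
n=2: y=0.3, sp=-3, e=sp−y=-3.3; I=-3.3, D=e−e_prev=-6.3; u=0·(-3.3)+5/4·(-3.3)+3/4·(-6.3)=-8.85; next y=7/10·0.3+1·(-8.85)=-8.64
n=3: y=-8.64, sp=-3, e=sp−y=5.64; I=2.34, D=e−e_prev=8.94; u=0·5.64+5/4·2.34+3/4·8.94=9.63; next y=7/10·(-8.64)+1·9.63=3.582
n=4: y=3.582, sp=-3, e=sp−y=-6.582; I=-4.242, D=e−e_prev=-12.222; u=0·(-6.582)+5/4·(-4.242)+3/4·(-12.222)=-14.469; next y=7/10·3.582+1·(-14.469)=-11.9616
n=5: y=-11.9616, sp=-3, e=sp−y=8.9616; I=4.7196, D=e−e_prev=15.5436; u=0·8.9616+5/4·4.7196+3/4·15.5436=17.5572; next y=7/10·(-11.9616)+1·17.5572=9.18408
n=6: y=9.18408, sp=-3, e=sp−y=-12.18408; I=-7.46448, D=e−e_prev=-21.14568; u=0·(-12.18408)+5/4·(-7.46448)+3/4·(-21.14568)=-25.18986; next y=7/10·9.18408+1·(-25.18986)=-18.761004
n=7: y=-18.761004, sp=-3, e=sp−y=15.761004; I=8.296524, D=e−e_prev=27.945084; u=0·15.761004+5/4·8.296524+3/4·27.945084=31.329468; next y=7/10·(-18.761004)+1·31.329468≈18.196765
n=8: y≈18.196765, sp=-3, e=sp−y≈-21.196765; I≈-12.900241, D=e−e_prev≈-36.957769; u=0·(-21.196765)+5/4·(-12.900241)+3/4·(-36.957769)≈-43.843628; next y=7/10·18.196765+1·(-43.843628)≈-31.105893
n=9: y≈-31.105893, sp=-3, e=sp−y≈28.105893; I≈15.205652, D=e−e_prev≈49.302658; u=0·28.105893+5/4·15.205652+3/4·49.302658≈55.984058; next y=7/10·(-31.105893)+1·55.984058≈34.209933
n=10: y≈34.209933, sp=-3, e=sp−y≈-37.209933; I≈-22.004281, D=e−e_prev≈-65.315826; u=0·(-37.209933)+5/4·(-22.004281)+3/4·(-65.315826)≈-76.492221; next y=7/10·34.209933+1·(-76.492221)≈-52.545268
n=11: y≈-52.545268, sp=-3, e=sp−y≈49.545268; I≈27.540987, D=e−e_prev≈86.755201; u=0·49.545268+5/4·27.540987+3/4·86.755201≈99.492634; next y=7/10·(-52.545268)+1·99.492634≈62.710946
n=12: y≈62.710946, sp=-3, e=sp−y≈-65.710946; I≈-38.169960, D=e−e_prev≈-115.256214; u=0·(-65.710946)+5/4·(-38.169960)+3/4·(-115.256214)≈-134.154611; next y=7/10·62.710946+1·(-134.154611)≈-90.256948
n=13: y≈-90.256948, sp=-3, e=sp−y≈87.256948; I≈49.086988, D=e−e_prev≈152.967894; u=0·87.256948+5/4·49.086988+3/4·152.967894≈176.084656; next y=7/10·(-90.256948)+1·176.084656≈112.904793
n=14: y≈112.904793, sp=-3, e=sp−y≈-115.904793; I≈-66.817804, D=e−e_prev≈-203.161741; u=0·(-115.904793)+5/4·(-66.817804)+3/4·(-203.161741)≈-235.893561; next y=7/10·112.904793+1·(-235.893561)≈-156.860206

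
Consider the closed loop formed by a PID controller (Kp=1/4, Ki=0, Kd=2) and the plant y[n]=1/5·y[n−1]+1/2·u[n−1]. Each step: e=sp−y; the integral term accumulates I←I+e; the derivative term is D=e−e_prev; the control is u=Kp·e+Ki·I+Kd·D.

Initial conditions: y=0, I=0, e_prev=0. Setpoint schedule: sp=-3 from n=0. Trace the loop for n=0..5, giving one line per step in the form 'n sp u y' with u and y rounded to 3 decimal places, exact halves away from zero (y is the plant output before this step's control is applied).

0 -3 -6.750 0.000
1 -3 6.844 -3.375
2 -3 -13.680 2.747
3 -3 18.898 -6.291
4 -3 -31.761 8.191
5 -3 47.677 -14.242

(exact arithmetic carried between steps; '≈' marks a value shown rounded to 6 d.p. or computed from one; I and e_prev carry over from the previous line; the table rounds u and y to 3 d.p., halves away from zero)
n=0: y=0, sp=-3, e=sp−y=-3; I=-3, D=e−e_prev=-3; u=1/4·(-3)+0·(-3)+2·(-3)=-6.75; next y=1/5·0+1/2·(-6.75)=-3.375
n=1: y=-3.375, sp=-3, e=sp−y=0.375; I=-2.625, D=e−e_prev=3.375; u=1/4·0.375+0·(-2.625)+2·3.375=6.84375; next y=1/5·(-3.375)+1/2·6.84375=2.746875
n=2: y=2.746875, sp=-3, e=sp−y=-5.746875; I=-8.371875, D=e−e_prev=-6.121875; u=1/4·(-5.746875)+0·(-8.371875)+2·(-6.121875)≈-13.680469; next y=1/5·2.746875+1/2·(-13.680469)≈-6.290859
n=3: y≈-6.290859, sp=-3, e=sp−y≈3.290859; I≈-5.081016, D=e−e_prev≈9.037734; u=1/4·3.290859+0·(-5.081016)+2·9.037734≈18.898184; next y=1/5·(-6.290859)+1/2·18.898184≈8.190920
n=4: y≈8.190920, sp=-3, e=sp−y≈-11.190920; I≈-16.271936, D=e−e_prev≈-14.481779; u=1/4·(-11.190920)+0·(-16.271936)+2·(-14.481779)≈-31.761289; next y=1/5·8.190920+1/2·(-31.761289)≈-14.242460
n=5: y≈-14.242460, sp=-3, e=sp−y≈11.242460; I≈-5.029475, D=e−e_prev≈22.433380; u=1/4·11.242460+0·(-5.029475)+2·22.433380≈47.677376; next y=1/5·(-14.242460)+1/2·47.677376≈20.990196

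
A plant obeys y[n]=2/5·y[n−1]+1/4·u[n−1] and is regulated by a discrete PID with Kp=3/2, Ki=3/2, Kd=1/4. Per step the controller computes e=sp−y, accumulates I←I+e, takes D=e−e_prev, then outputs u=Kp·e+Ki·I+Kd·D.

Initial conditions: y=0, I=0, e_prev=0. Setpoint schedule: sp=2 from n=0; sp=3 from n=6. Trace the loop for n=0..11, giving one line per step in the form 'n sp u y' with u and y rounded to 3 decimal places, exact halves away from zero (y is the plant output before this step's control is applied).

(exact arithmetic carried between steps; '≈' marks a value shown rounded to 6 d.p. or computed from one; I and e_prev carry over from the previous line; the table rounds u and y to 3 d.p., halves away from zero)
n=0: y=0, sp=2, e=sp−y=2; I=2, D=e−e_prev=2; u=3/2·2+3/2·2+1/4·2=6.5; next y=2/5·0+1/4·6.5=1.625
n=1: y=1.625, sp=2, e=sp−y=0.375; I=2.375, D=e−e_prev=-1.625; u=3/2·0.375+3/2·2.375+1/4·(-1.625)=3.71875; next y=2/5·1.625+1/4·3.71875≈1.579688
n=2: y≈1.579688, sp=2, e=sp−y≈0.420313; I≈2.795313, D=e−e_prev≈0.045313; u=3/2·0.420313+3/2·2.795313+1/4·0.045313≈4.834766; next y=2/5·1.579688+1/4·4.834766≈1.840566
n=3: y≈1.840566, sp=2, e=sp−y≈0.159434; I≈2.954746, D=e−e_prev≈-0.260879; u=3/2·0.159434+3/2·2.954746+1/4·(-0.260879)≈4.606050; next y=2/5·1.840566+1/4·4.606050≈1.887739
n=4: y≈1.887739, sp=2, e=sp−y≈0.112261; I≈3.067007, D=e−e_prev≈-0.047173; u=3/2·0.112261+3/2·3.067007+1/4·(-0.047173)≈4.757109; next y=2/5·1.887739+1/4·4.757109≈1.944373
n=5: y≈1.944373, sp=2, e=sp−y≈0.055627; I≈3.122634, D=e−e_prev≈-0.056634; u=3/2·0.055627+3/2·3.122634+1/4·(-0.056634)≈4.753234; next y=2/5·1.944373+1/4·4.753234≈1.966058
n=6: y≈1.966058, sp=3, e=sp−y≈1.033942; I≈4.156577, D=e−e_prev≈0.978315; u=3/2·1.033942+3/2·4.156577+1/4·0.978315≈8.030358; next y=2/5·1.966058+1/4·8.030358≈2.794012
n=7: y≈2.794012, sp=3, e=sp−y≈0.205988; I≈4.362564, D=e−e_prev≈-0.827955; u=3/2·0.205988+3/2·4.362564+1/4·(-0.827955)≈6.645839; next y=2/5·2.794012+1/4·6.645839≈2.779065
n=8: y≈2.779065, sp=3, e=sp−y≈0.220935; I≈4.583500, D=e−e_prev≈0.014948; u=3/2·0.220935+3/2·4.583500+1/4·0.014948≈7.210389; next y=2/5·2.779065+1/4·7.210389≈2.914223
n=9: y≈2.914223, sp=3, e=sp−y≈0.085777; I≈4.669276, D=e−e_prev≈-0.135158; u=3/2·0.085777+3/2·4.669276+1/4·(-0.135158)≈7.098790; next y=2/5·2.914223+1/4·7.098790≈2.940387
n=10: y≈2.940387, sp=3, e=sp−y≈0.059613; I≈4.728890, D=e−e_prev≈-0.026164; u=3/2·0.059613+3/2·4.728890+1/4·(-0.026164)≈7.176213; next y=2/5·2.940387+1/4·7.176213≈2.970208
n=11: y≈2.970208, sp=3, e=sp−y≈0.029792; I≈4.758682, D=e−e_prev≈-0.029821; u=3/2·0.029792+3/2·4.758682+1/4·(-0.029821)≈7.175255; next y=2/5·2.970208+1/4·7.175255≈2.981897

0 2 6.500 0.000
1 2 3.719 1.625
2 2 4.835 1.580
3 2 4.606 1.841
4 2 4.757 1.888
5 2 4.753 1.944
6 3 8.030 1.966
7 3 6.646 2.794
8 3 7.210 2.779
9 3 7.099 2.914
10 3 7.176 2.940
11 3 7.175 2.970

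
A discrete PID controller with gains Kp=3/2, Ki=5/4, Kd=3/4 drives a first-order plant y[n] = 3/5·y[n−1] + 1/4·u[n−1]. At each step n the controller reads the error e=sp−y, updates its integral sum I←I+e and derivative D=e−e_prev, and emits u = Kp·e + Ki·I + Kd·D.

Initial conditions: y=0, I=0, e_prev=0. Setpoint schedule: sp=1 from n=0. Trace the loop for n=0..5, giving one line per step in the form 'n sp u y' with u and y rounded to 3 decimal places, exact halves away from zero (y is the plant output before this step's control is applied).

0 1 3.500 0.000
1 1 0.938 0.875
2 1 2.155 0.759
3 1 1.547 0.994
4 1 1.769 0.983
5 1 1.610 1.032

(exact arithmetic carried between steps; '≈' marks a value shown rounded to 6 d.p. or computed from one; I and e_prev carry over from the previous line; the table rounds u and y to 3 d.p., halves away from zero)
n=0: y=0, sp=1, e=sp−y=1; I=1, D=e−e_prev=1; u=3/2·1+5/4·1+3/4·1=3.5; next y=3/5·0+1/4·3.5=0.875
n=1: y=0.875, sp=1, e=sp−y=0.125; I=1.125, D=e−e_prev=-0.875; u=3/2·0.125+5/4·1.125+3/4·(-0.875)=0.9375; next y=3/5·0.875+1/4·0.9375=0.759375
n=2: y=0.759375, sp=1, e=sp−y=0.240625; I=1.365625, D=e−e_prev=0.115625; u=3/2·0.240625+5/4·1.365625+3/4·0.115625≈2.154688; next y=3/5·0.759375+1/4·2.154688≈0.994297
n=3: y≈0.994297, sp=1, e=sp−y≈0.005703; I≈1.371328, D=e−e_prev≈-0.234922; u=3/2·0.005703+5/4·1.371328+3/4·(-0.234922)≈1.546523; next y=3/5·0.994297+1/4·1.546523≈0.983209
n=4: y≈0.983209, sp=1, e=sp−y≈0.016791; I≈1.388119, D=e−e_prev≈0.011088; u=3/2·0.016791+5/4·1.388119+3/4·0.011088≈1.768651; next y=3/5·0.983209+1/4·1.768651≈1.032088
n=5: y≈1.032088, sp=1, e=sp−y≈-0.032088; I≈1.356031, D=e−e_prev≈-0.048879; u=3/2·(-0.032088)+5/4·1.356031+3/4·(-0.048879)≈1.610247; next y=3/5·1.032088+1/4·1.610247≈1.021815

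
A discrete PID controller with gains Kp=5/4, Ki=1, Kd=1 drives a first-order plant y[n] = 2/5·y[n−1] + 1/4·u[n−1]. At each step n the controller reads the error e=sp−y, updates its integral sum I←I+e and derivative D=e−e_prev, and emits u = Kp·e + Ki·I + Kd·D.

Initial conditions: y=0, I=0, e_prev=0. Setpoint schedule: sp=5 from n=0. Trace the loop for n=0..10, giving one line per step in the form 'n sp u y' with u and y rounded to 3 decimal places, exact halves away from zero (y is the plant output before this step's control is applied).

(exact arithmetic carried between steps; '≈' marks a value shown rounded to 6 d.p. or computed from one; I and e_prev carry over from the previous line; the table rounds u and y to 3 d.p., halves away from zero)
n=0: y=0, sp=5, e=sp−y=5; I=5, D=e−e_prev=5; u=5/4·5+1·5+1·5=16.25; next y=2/5·0+1/4·16.25=4.0625
n=1: y=4.0625, sp=5, e=sp−y=0.9375; I=5.9375, D=e−e_prev=-4.0625; u=5/4·0.9375+1·5.9375+1·(-4.0625)=3.046875; next y=2/5·4.0625+1/4·3.046875≈2.386719
n=2: y≈2.386719, sp=5, e=sp−y≈2.613281; I≈8.550781, D=e−e_prev≈1.675781; u=5/4·2.613281+1·8.550781+1·1.675781≈13.493164; next y=2/5·2.386719+1/4·13.493164≈4.327979
n=3: y≈4.327979, sp=5, e=sp−y≈0.672021; I≈9.222803, D=e−e_prev≈-1.941260; u=5/4·0.672021+1·9.222803+1·(-1.941260)≈8.121570; next y=2/5·4.327979+1/4·8.121570≈3.761584
n=4: y≈3.761584, sp=5, e=sp−y≈1.238416; I≈10.461219, D=e−e_prev≈0.566395; u=5/4·1.238416+1·10.461219+1·0.566395≈12.575634; next y=2/5·3.761584+1/4·12.575634≈4.648542
n=5: y≈4.648542, sp=5, e=sp−y≈0.351458; I≈10.812677, D=e−e_prev≈-0.886958; u=5/4·0.351458+1·10.812677+1·(-0.886958)≈10.365041; next y=2/5·4.648542+1/4·10.365041≈4.450677
n=6: y≈4.450677, sp=5, e=sp−y≈0.549323; I≈11.362000, D=e−e_prev≈0.197865; u=5/4·0.549323+1·11.362000+1·0.197865≈12.246518; next y=2/5·4.450677+1/4·12.246518≈4.841900
n=7: y≈4.841900, sp=5, e=sp−y≈0.158100; I≈11.520099, D=e−e_prev≈-0.391223; u=5/4·0.158100+1·11.520099+1·(-0.391223)≈11.326501; next y=2/5·4.841900+1/4·11.326501≈4.768385
n=8: y≈4.768385, sp=5, e=sp−y≈0.231615; I≈11.751714, D=e−e_prev≈0.073515; u=5/4·0.231615+1·11.751714+1·0.073515≈12.114748; next y=2/5·4.768385+1/4·12.114748≈4.936041
n=9: y≈4.936041, sp=5, e=sp−y≈0.063959; I≈11.815673, D=e−e_prev≈-0.167656; u=5/4·0.063959+1·11.815673+1·(-0.167656)≈11.727966; next y=2/5·4.936041+1/4·11.727966≈4.906408
n=10: y≈4.906408, sp=5, e=sp−y≈0.093592; I≈11.909265, D=e−e_prev≈0.029633; u=5/4·0.093592+1·11.909265+1·0.029633≈12.055888; next y=2/5·4.906408+1/4·12.055888≈4.976535

0 5 16.250 0.000
1 5 3.047 4.063
2 5 13.493 2.387
3 5 8.122 4.328
4 5 12.576 3.762
5 5 10.365 4.649
6 5 12.247 4.451
7 5 11.327 4.842
8 5 12.115 4.768
9 5 11.728 4.936
10 5 12.056 4.906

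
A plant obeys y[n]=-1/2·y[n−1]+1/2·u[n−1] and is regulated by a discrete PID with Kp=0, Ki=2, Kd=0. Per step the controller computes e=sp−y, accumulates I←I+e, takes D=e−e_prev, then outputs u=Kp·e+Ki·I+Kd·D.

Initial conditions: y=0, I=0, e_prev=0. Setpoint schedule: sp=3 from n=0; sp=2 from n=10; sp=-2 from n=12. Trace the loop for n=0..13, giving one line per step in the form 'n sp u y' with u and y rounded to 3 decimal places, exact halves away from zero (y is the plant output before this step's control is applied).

(exact arithmetic carried between steps; '≈' marks a value shown rounded to 6 d.p. or computed from one; I and e_prev carry over from the previous line; the table rounds u and y to 3 d.p., halves away from zero)
n=0: y=0, sp=3, e=sp−y=3; I=3, D=e−e_prev=3; u=0·3+2·3+0·3=6; next y=-1/2·0+1/2·6=3
n=1: y=3, sp=3, e=sp−y=0; I=3, D=e−e_prev=-3; u=0·0+2·3+0·(-3)=6; next y=-1/2·3+1/2·6=1.5
n=2: y=1.5, sp=3, e=sp−y=1.5; I=4.5, D=e−e_prev=1.5; u=0·1.5+2·4.5+0·1.5=9; next y=-1/2·1.5+1/2·9=3.75
n=3: y=3.75, sp=3, e=sp−y=-0.75; I=3.75, D=e−e_prev=-2.25; u=0·(-0.75)+2·3.75+0·(-2.25)=7.5; next y=-1/2·3.75+1/2·7.5=1.875
n=4: y=1.875, sp=3, e=sp−y=1.125; I=4.875, D=e−e_prev=1.875; u=0·1.125+2·4.875+0·1.875=9.75; next y=-1/2·1.875+1/2·9.75=3.9375
n=5: y=3.9375, sp=3, e=sp−y=-0.9375; I=3.9375, D=e−e_prev=-2.0625; u=0·(-0.9375)+2·3.9375+0·(-2.0625)=7.875; next y=-1/2·3.9375+1/2·7.875=1.96875
n=6: y=1.96875, sp=3, e=sp−y=1.03125; I=4.96875, D=e−e_prev=1.96875; u=0·1.03125+2·4.96875+0·1.96875=9.9375; next y=-1/2·1.96875+1/2·9.9375=3.984375
n=7: y=3.984375, sp=3, e=sp−y=-0.984375; I=3.984375, D=e−e_prev=-2.015625; u=0·(-0.984375)+2·3.984375+0·(-2.015625)=7.96875; next y=-1/2·3.984375+1/2·7.96875≈1.992188
n=8: y≈1.992188, sp=3, e=sp−y≈1.007813; I≈4.992188, D=e−e_prev≈1.992188; u=0·1.007813+2·4.992188+0·1.992188≈9.984375; next y=-1/2·1.992188+1/2·9.984375≈3.996094
n=9: y≈3.996094, sp=3, e=sp−y≈-0.996094; I≈3.996094, D=e−e_prev≈-2.003906; u=0·(-0.996094)+2·3.996094+0·(-2.003906)≈7.992188; next y=-1/2·3.996094+1/2·7.992188≈1.998047
n=10: y≈1.998047, sp=2, e=sp−y≈0.001953; I≈3.998047, D=e−e_prev≈0.998047; u=0·0.001953+2·3.998047+0·0.998047≈7.996094; next y=-1/2·1.998047+1/2·7.996094≈2.999023
n=11: y≈2.999023, sp=2, e=sp−y≈-0.999023; I≈2.999023, D=e−e_prev≈-1.000977; u=0·(-0.999023)+2·2.999023+0·(-1.000977)≈5.998047; next y=-1/2·2.999023+1/2·5.998047≈1.499512
n=12: y≈1.499512, sp=-2, e=sp−y≈-3.499512; I≈-0.500488, D=e−e_prev≈-2.500488; u=0·(-3.499512)+2·(-0.500488)+0·(-2.500488)≈-1.000977; next y=-1/2·1.499512+1/2·(-1.000977)≈-1.250244
n=13: y≈-1.250244, sp=-2, e=sp−y≈-0.749756; I≈-1.250244, D=e−e_prev≈2.749756; u=0·(-0.749756)+2·(-1.250244)+0·2.749756≈-2.500488; next y=-1/2·(-1.250244)+1/2·(-2.500488)≈-0.625122

0 3 6.000 0.000
1 3 6.000 3.000
2 3 9.000 1.500
3 3 7.500 3.750
4 3 9.750 1.875
5 3 7.875 3.938
6 3 9.938 1.969
7 3 7.969 3.984
8 3 9.984 1.992
9 3 7.992 3.996
10 2 7.996 1.998
11 2 5.998 2.999
12 -2 -1.001 1.500
13 -2 -2.500 -1.250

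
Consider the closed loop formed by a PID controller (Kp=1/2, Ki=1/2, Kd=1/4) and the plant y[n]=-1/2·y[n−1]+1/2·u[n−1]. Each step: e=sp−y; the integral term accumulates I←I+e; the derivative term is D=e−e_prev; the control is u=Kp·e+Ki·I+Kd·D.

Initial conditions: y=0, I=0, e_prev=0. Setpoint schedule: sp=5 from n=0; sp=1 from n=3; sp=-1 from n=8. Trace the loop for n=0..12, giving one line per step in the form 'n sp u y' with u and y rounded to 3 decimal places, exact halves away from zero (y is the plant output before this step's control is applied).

(exact arithmetic carried between steps; '≈' marks a value shown rounded to 6 d.p. or computed from one; I and e_prev carry over from the previous line; the table rounds u and y to 3 d.p., halves away from zero)
n=0: y=0, sp=5, e=sp−y=5; I=5, D=e−e_prev=5; u=1/2·5+1/2·5+1/4·5=6.25; next y=-1/2·0+1/2·6.25=3.125
n=1: y=3.125, sp=5, e=sp−y=1.875; I=6.875, D=e−e_prev=-3.125; u=1/2·1.875+1/2·6.875+1/4·(-3.125)=3.59375; next y=-1/2·3.125+1/2·3.59375=0.234375
n=2: y=0.234375, sp=5, e=sp−y=4.765625; I=11.640625, D=e−e_prev=2.890625; u=1/2·4.765625+1/2·11.640625+1/4·2.890625≈8.925781; next y=-1/2·0.234375+1/2·8.925781≈4.345703
n=3: y≈4.345703, sp=1, e=sp−y≈-3.345703; I≈8.294922, D=e−e_prev≈-8.111328; u=1/2·(-3.345703)+1/2·8.294922+1/4·(-8.111328)≈0.446777; next y=-1/2·4.345703+1/2·0.446777≈-1.949463
n=4: y≈-1.949463, sp=1, e=sp−y≈2.949463; I≈11.244385, D=e−e_prev≈6.295166; u=1/2·2.949463+1/2·11.244385+1/4·6.295166≈8.670715; next y=-1/2·(-1.949463)+1/2·8.670715≈5.310089
n=5: y≈5.310089, sp=1, e=sp−y≈-4.310089; I≈6.934296, D=e−e_prev≈-7.259552; u=1/2·(-4.310089)+1/2·6.934296+1/4·(-7.259552)≈-0.502785; next y=-1/2·5.310089+1/2·(-0.502785)≈-2.906437
n=6: y≈-2.906437, sp=1, e=sp−y≈3.906437; I≈10.840733, D=e−e_prev≈8.216526; u=1/2·3.906437+1/2·10.840733+1/4·8.216526≈9.427716; next y=-1/2·(-2.906437)+1/2·9.427716≈6.167077
n=7: y≈6.167077, sp=1, e=sp−y≈-5.167077; I≈5.673656, D=e−e_prev≈-9.073514; u=1/2·(-5.167077)+1/2·5.673656+1/4·(-9.073514)≈-2.015089; next y=-1/2·6.167077+1/2·(-2.015089)≈-4.091083
n=8: y≈-4.091083, sp=-1, e=sp−y≈3.091083; I≈8.764739, D=e−e_prev≈8.258159; u=1/2·3.091083+1/2·8.764739+1/4·8.258159≈7.992450; next y=-1/2·(-4.091083)+1/2·7.992450≈6.041767
n=9: y≈6.041767, sp=-1, e=sp−y≈-7.041767; I≈1.722972, D=e−e_prev≈-10.132849; u=1/2·(-7.041767)+1/2·1.722972+1/4·(-10.132849)≈-5.192610; next y=-1/2·6.041767+1/2·(-5.192610)≈-5.617188
n=10: y≈-5.617188, sp=-1, e=sp−y≈4.617188; I≈6.340160, D=e−e_prev≈11.658955; u=1/2·4.617188+1/2·6.340160+1/4·11.658955≈8.393413; next y=-1/2·(-5.617188)+1/2·8.393413≈7.005300
n=11: y≈7.005300, sp=-1, e=sp−y≈-8.005300; I≈-1.665140, D=e−e_prev≈-12.622488; u=1/2·(-8.005300)+1/2·(-1.665140)+1/4·(-12.622488)≈-7.990842; next y=-1/2·7.005300+1/2·(-7.990842)≈-7.498071
n=12: y≈-7.498071, sp=-1, e=sp−y≈6.498071; I≈4.832931, D=e−e_prev≈14.503372; u=1/2·6.498071+1/2·4.832931+1/4·14.503372≈9.291344; next y=-1/2·(-7.498071)+1/2·9.291344≈8.394708

0 5 6.250 0.000
1 5 3.594 3.125
2 5 8.926 0.234
3 1 0.447 4.346
4 1 8.671 -1.949
5 1 -0.503 5.310
6 1 9.428 -2.906
7 1 -2.015 6.167
8 -1 7.992 -4.091
9 -1 -5.193 6.042
10 -1 8.393 -5.617
11 -1 -7.991 7.005
12 -1 9.291 -7.498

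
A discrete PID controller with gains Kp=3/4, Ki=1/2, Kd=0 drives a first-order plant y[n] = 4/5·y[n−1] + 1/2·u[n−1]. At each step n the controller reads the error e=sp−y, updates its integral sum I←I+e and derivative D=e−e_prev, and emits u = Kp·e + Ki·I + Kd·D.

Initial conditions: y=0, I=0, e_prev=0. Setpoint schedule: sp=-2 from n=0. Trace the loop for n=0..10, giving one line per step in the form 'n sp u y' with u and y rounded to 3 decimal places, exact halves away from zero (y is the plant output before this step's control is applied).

(exact arithmetic carried between steps; '≈' marks a value shown rounded to 6 d.p. or computed from one; I and e_prev carry over from the previous line; the table rounds u and y to 3 d.p., halves away from zero)
n=0: y=0, sp=-2, e=sp−y=-2; I=-2, D=e−e_prev=-2; u=3/4·(-2)+1/2·(-2)+0·(-2)=-2.5; next y=4/5·0+1/2·(-2.5)=-1.25
n=1: y=-1.25, sp=-2, e=sp−y=-0.75; I=-2.75, D=e−e_prev=1.25; u=3/4·(-0.75)+1/2·(-2.75)+0·1.25=-1.9375; next y=4/5·(-1.25)+1/2·(-1.9375)=-1.96875
n=2: y=-1.96875, sp=-2, e=sp−y=-0.03125; I=-2.78125, D=e−e_prev=0.71875; u=3/4·(-0.03125)+1/2·(-2.78125)+0·0.71875≈-1.414063; next y=4/5·(-1.96875)+1/2·(-1.414063)≈-2.282031
n=3: y≈-2.282031, sp=-2, e=sp−y≈0.282031; I≈-2.499219, D=e−e_prev≈0.313281; u=3/4·0.282031+1/2·(-2.499219)+0·0.313281≈-1.038086; next y=4/5·(-2.282031)+1/2·(-1.038086)≈-2.344668
n=4: y≈-2.344668, sp=-2, e=sp−y≈0.344668; I≈-2.154551, D=e−e_prev≈0.062637; u=3/4·0.344668+1/2·(-2.154551)+0·0.062637≈-0.818774; next y=4/5·(-2.344668)+1/2·(-0.818774)≈-2.285122
n=5: y≈-2.285122, sp=-2, e=sp−y≈0.285122; I≈-1.869429, D=e−e_prev≈-0.059546; u=3/4·0.285122+1/2·(-1.869429)+0·(-0.059546)≈-0.720873; next y=4/5·(-2.285122)+1/2·(-0.720873)≈-2.188534
n=6: y≈-2.188534, sp=-2, e=sp−y≈0.188534; I≈-1.680895, D=e−e_prev≈-0.096588; u=3/4·0.188534+1/2·(-1.680895)+0·(-0.096588)≈-0.699047; next y=4/5·(-2.188534)+1/2·(-0.699047)≈-2.100351
n=7: y≈-2.100351, sp=-2, e=sp−y≈0.100351; I≈-1.580544, D=e−e_prev≈-0.088183; u=3/4·0.100351+1/2·(-1.580544)+0·(-0.088183)≈-0.715009; next y=4/5·(-2.100351)+1/2·(-0.715009)≈-2.037785
n=8: y≈-2.037785, sp=-2, e=sp−y≈0.037785; I≈-1.542759, D=e−e_prev≈-0.062566; u=3/4·0.037785+1/2·(-1.542759)+0·(-0.062566)≈-0.743041; next y=4/5·(-2.037785)+1/2·(-0.743041)≈-2.001749
n=9: y≈-2.001749, sp=-2, e=sp−y≈0.001749; I≈-1.541011, D=e−e_prev≈-0.036037; u=3/4·0.001749+1/2·(-1.541011)+0·(-0.036037)≈-0.769194; next y=4/5·(-2.001749)+1/2·(-0.769194)≈-1.985996
n=10: y≈-1.985996, sp=-2, e=sp−y≈-0.014004; I≈-1.555015, D=e−e_prev≈-0.015753; u=3/4·(-0.014004)+1/2·(-1.555015)+0·(-0.015753)≈-0.788011; next y=4/5·(-1.985996)+1/2·(-0.788011)≈-1.982802

0 -2 -2.500 0.000
1 -2 -1.938 -1.250
2 -2 -1.414 -1.969
3 -2 -1.038 -2.282
4 -2 -0.819 -2.345
5 -2 -0.721 -2.285
6 -2 -0.699 -2.189
7 -2 -0.715 -2.100
8 -2 -0.743 -2.038
9 -2 -0.769 -2.002
10 -2 -0.788 -1.986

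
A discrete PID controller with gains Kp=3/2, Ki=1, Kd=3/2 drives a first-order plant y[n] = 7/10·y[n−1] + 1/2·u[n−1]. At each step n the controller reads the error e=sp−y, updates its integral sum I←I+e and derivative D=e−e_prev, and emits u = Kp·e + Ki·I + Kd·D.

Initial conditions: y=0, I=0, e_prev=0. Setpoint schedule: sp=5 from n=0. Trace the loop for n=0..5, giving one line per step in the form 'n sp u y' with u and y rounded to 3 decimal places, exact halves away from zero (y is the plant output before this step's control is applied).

(exact arithmetic carried between steps; '≈' marks a value shown rounded to 6 d.p. or computed from one; I and e_prev carry over from the previous line; the table rounds u and y to 3 d.p., halves away from zero)
n=0: y=0, sp=5, e=sp−y=5; I=5, D=e−e_prev=5; u=3/2·5+1·5+3/2·5=20; next y=7/10·0+1/2·20=10
n=1: y=10, sp=5, e=sp−y=-5; I=0, D=e−e_prev=-10; u=3/2·(-5)+1·0+3/2·(-10)=-22.5; next y=7/10·10+1/2·(-22.5)=-4.25
n=2: y=-4.25, sp=5, e=sp−y=9.25; I=9.25, D=e−e_prev=14.25; u=3/2·9.25+1·9.25+3/2·14.25=44.5; next y=7/10·(-4.25)+1/2·44.5=19.275
n=3: y=19.275, sp=5, e=sp−y=-14.275; I=-5.025, D=e−e_prev=-23.525; u=3/2·(-14.275)+1·(-5.025)+3/2·(-23.525)=-61.725; next y=7/10·19.275+1/2·(-61.725)=-17.37
n=4: y=-17.37, sp=5, e=sp−y=22.37; I=17.345, D=e−e_prev=36.645; u=3/2·22.37+1·17.345+3/2·36.645=105.8675; next y=7/10·(-17.37)+1/2·105.8675=40.77475
n=5: y=40.77475, sp=5, e=sp−y=-35.77475; I=-18.42975, D=e−e_prev=-58.14475; u=3/2·(-35.77475)+1·(-18.42975)+3/2·(-58.14475)=-159.309; next y=7/10·40.77475+1/2·(-159.309)=-51.112175

0 5 20.000 0.000
1 5 -22.500 10.000
2 5 44.500 -4.250
3 5 -61.725 19.275
4 5 105.868 -17.370
5 5 -159.309 40.775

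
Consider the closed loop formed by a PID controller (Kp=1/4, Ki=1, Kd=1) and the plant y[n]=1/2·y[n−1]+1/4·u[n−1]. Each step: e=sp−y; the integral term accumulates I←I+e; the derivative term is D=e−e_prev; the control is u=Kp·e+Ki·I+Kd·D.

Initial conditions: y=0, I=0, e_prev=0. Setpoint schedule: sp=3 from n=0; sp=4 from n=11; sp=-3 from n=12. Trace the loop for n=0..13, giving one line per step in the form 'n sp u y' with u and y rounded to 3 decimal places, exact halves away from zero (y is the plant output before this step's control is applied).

0 3 6.750 0.000
1 3 2.953 1.688
2 3 6.190 1.582
3 3 5.801 2.339
4 3 6.587 2.619
5 3 6.490 2.956
6 3 6.546 3.101
7 3 6.396 3.187
8 3 6.283 3.192
9 3 6.153 3.167
10 3 6.062 3.122
11 4 8.247 3.076
12 -3 -8.802 3.600
13 -3 1.123 -0.401

(exact arithmetic carried between steps; '≈' marks a value shown rounded to 6 d.p. or computed from one; I and e_prev carry over from the previous line; the table rounds u and y to 3 d.p., halves away from zero)
n=0: y=0, sp=3, e=sp−y=3; I=3, D=e−e_prev=3; u=1/4·3+1·3+1·3=6.75; next y=1/2·0+1/4·6.75=1.6875
n=1: y=1.6875, sp=3, e=sp−y=1.3125; I=4.3125, D=e−e_prev=-1.6875; u=1/4·1.3125+1·4.3125+1·(-1.6875)=2.953125; next y=1/2·1.6875+1/4·2.953125≈1.582031
n=2: y≈1.582031, sp=3, e=sp−y≈1.417969; I≈5.730469, D=e−e_prev≈0.105469; u=1/4·1.417969+1·5.730469+1·0.105469≈6.190430; next y=1/2·1.582031+1/4·6.190430≈2.338623
n=3: y≈2.338623, sp=3, e=sp−y≈0.661377; I≈6.391846, D=e−e_prev≈-0.756592; u=1/4·0.661377+1·6.391846+1·(-0.756592)≈5.800598; next y=1/2·2.338623+1/4·5.800598≈2.619461
n=4: y≈2.619461, sp=3, e=sp−y≈0.380539; I≈6.772385, D=e−e_prev≈-0.280838; u=1/4·0.380539+1·6.772385+1·(-0.280838)≈6.586681; next y=1/2·2.619461+1/4·6.586681≈2.956401
n=5: y≈2.956401, sp=3, e=sp−y≈0.043599; I≈6.815984, D=e−e_prev≈-0.336940; u=1/4·0.043599+1·6.815984+1·(-0.336940)≈6.489944; next y=1/2·2.956401+1/4·6.489944≈3.100686
n=6: y≈3.100686, sp=3, e=sp−y≈-0.100686; I≈6.715297, D=e−e_prev≈-0.144286; u=1/4·(-0.100686)+1·6.715297+1·(-0.144286)≈6.545840; next y=1/2·3.100686+1/4·6.545840≈3.186803
n=7: y≈3.186803, sp=3, e=sp−y≈-0.186803; I≈6.528494, D=e−e_prev≈-0.086117; u=1/4·(-0.186803)+1·6.528494+1·(-0.086117)≈6.395676; next y=1/2·3.186803+1/4·6.395676≈3.192321
n=8: y≈3.192321, sp=3, e=sp−y≈-0.192321; I≈6.336173, D=e−e_prev≈-0.005517; u=1/4·(-0.192321)+1·6.336173+1·(-0.005517)≈6.282576; next y=1/2·3.192321+1/4·6.282576≈3.166804
n=9: y≈3.166804, sp=3, e=sp−y≈-0.166804; I≈6.169369, D=e−e_prev≈0.025516; u=1/4·(-0.166804)+1·6.169369+1·0.025516≈6.153184; next y=1/2·3.166804+1/4·6.153184≈3.121698
n=10: y≈3.121698, sp=3, e=sp−y≈-0.121698; I≈6.047671, D=e−e_prev≈0.045106; u=1/4·(-0.121698)+1·6.047671+1·0.045106≈6.062352; next y=1/2·3.121698+1/4·6.062352≈3.076437
n=11: y≈3.076437, sp=4, e=sp−y≈0.923563; I≈6.971234, D=e−e_prev≈1.045261; u=1/4·0.923563+1·6.971234+1·1.045261≈8.247385; next y=1/2·3.076437+1/4·8.247385≈3.600065
n=12: y≈3.600065, sp=-3, e=sp−y≈-6.600065; I≈0.371169, D=e−e_prev≈-7.523628; u=1/4·(-6.600065)+1·0.371169+1·(-7.523628)≈-8.802475; next y=1/2·3.600065+1/4·(-8.802475)≈-0.400586
n=13: y≈-0.400586, sp=-3, e=sp−y≈-2.599414; I≈-2.228245, D=e−e_prev≈4.000651; u=1/4·(-2.599414)+1·(-2.228245)+1·4.000651≈1.122553; next y=1/2·(-0.400586)+1/4·1.122553≈0.080345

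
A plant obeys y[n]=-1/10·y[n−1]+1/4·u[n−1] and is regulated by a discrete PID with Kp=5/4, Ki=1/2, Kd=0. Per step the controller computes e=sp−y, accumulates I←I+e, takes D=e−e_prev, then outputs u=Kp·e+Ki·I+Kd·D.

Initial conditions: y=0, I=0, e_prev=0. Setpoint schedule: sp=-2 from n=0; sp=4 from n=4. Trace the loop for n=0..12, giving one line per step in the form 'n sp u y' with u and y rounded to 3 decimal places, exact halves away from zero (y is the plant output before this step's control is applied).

0 -2 -3.500 0.000
1 -2 -2.969 -0.875
2 -2 -3.917 -0.655
3 -2 -4.136 -0.914
4 4 5.871 -0.943
5 4 3.959 1.562
6 4 6.453 0.834
7 4 6.818 1.530
8 4 8.015 1.551
9 4 8.719 1.849
10 4 9.539 1.995
11 4 10.209 2.185
12 4 10.856 2.334

(exact arithmetic carried between steps; '≈' marks a value shown rounded to 6 d.p. or computed from one; I and e_prev carry over from the previous line; the table rounds u and y to 3 d.p., halves away from zero)
n=0: y=0, sp=-2, e=sp−y=-2; I=-2, D=e−e_prev=-2; u=5/4·(-2)+1/2·(-2)+0·(-2)=-3.5; next y=-1/10·0+1/4·(-3.5)=-0.875
n=1: y=-0.875, sp=-2, e=sp−y=-1.125; I=-3.125, D=e−e_prev=0.875; u=5/4·(-1.125)+1/2·(-3.125)+0·0.875=-2.96875; next y=-1/10·(-0.875)+1/4·(-2.96875)≈-0.654688
n=2: y≈-0.654688, sp=-2, e=sp−y≈-1.345313; I≈-4.470313, D=e−e_prev≈-0.220313; u=5/4·(-1.345313)+1/2·(-4.470313)+0·(-0.220313)≈-3.916797; next y=-1/10·(-0.654688)+1/4·(-3.916797)≈-0.913730
n=3: y≈-0.913730, sp=-2, e=sp−y≈-1.086270; I≈-5.556582, D=e−e_prev≈0.259043; u=5/4·(-1.086270)+1/2·(-5.556582)+0·0.259043≈-4.136128; next y=-1/10·(-0.913730)+1/4·(-4.136128)≈-0.942659
n=4: y≈-0.942659, sp=4, e=sp−y≈4.942659; I≈-0.613923, D=e−e_prev≈6.028928; u=5/4·4.942659+1/2·(-0.613923)+0·6.028928≈5.871362; next y=-1/10·(-0.942659)+1/4·5.871362≈1.562106
n=5: y≈1.562106, sp=4, e=sp−y≈2.437894; I≈1.823970, D=e−e_prev≈-2.504765; u=5/4·2.437894+1/2·1.823970+0·(-2.504765)≈3.959352; next y=-1/10·1.562106+1/4·3.959352≈0.833627
n=6: y≈0.833627, sp=4, e=sp−y≈3.166373; I≈4.990343, D=e−e_prev≈0.728479; u=5/4·3.166373+1/2·4.990343+0·0.728479≈6.453137; next y=-1/10·0.833627+1/4·6.453137≈1.529922
n=7: y≈1.529922, sp=4, e=sp−y≈2.470078; I≈7.460421, D=e−e_prev≈-0.696294; u=5/4·2.470078+1/2·7.460421+0·(-0.696294)≈6.817809; next y=-1/10·1.529922+1/4·6.817809≈1.551460
n=8: y≈1.551460, sp=4, e=sp−y≈2.448540; I≈9.908961, D=e−e_prev≈-0.021538; u=5/4·2.448540+1/2·9.908961+0·(-0.021538)≈8.015156; next y=-1/10·1.551460+1/4·8.015156≈1.848643
n=9: y≈1.848643, sp=4, e=sp−y≈2.151357; I≈12.060319, D=e−e_prev≈-0.297183; u=5/4·2.151357+1/2·12.060319+0·(-0.297183)≈8.719356; next y=-1/10·1.848643+1/4·8.719356≈1.994975
n=10: y≈1.994975, sp=4, e=sp−y≈2.005025; I≈14.065344, D=e−e_prev≈-0.146332; u=5/4·2.005025+1/2·14.065344+0·(-0.146332)≈9.538954; next y=-1/10·1.994975+1/4·9.538954≈2.185241
n=11: y≈2.185241, sp=4, e=sp−y≈1.814759; I≈15.880103, D=e−e_prev≈-0.190266; u=5/4·1.814759+1/2·15.880103+0·(-0.190266)≈10.208500; next y=-1/10·2.185241+1/4·10.208500≈2.333601
n=12: y≈2.333601, sp=4, e=sp−y≈1.666399; I≈17.546502, D=e−e_prev≈-0.148360; u=5/4·1.666399+1/2·17.546502+0·(-0.148360)≈10.856250; next y=-1/10·2.333601+1/4·10.856250≈2.480702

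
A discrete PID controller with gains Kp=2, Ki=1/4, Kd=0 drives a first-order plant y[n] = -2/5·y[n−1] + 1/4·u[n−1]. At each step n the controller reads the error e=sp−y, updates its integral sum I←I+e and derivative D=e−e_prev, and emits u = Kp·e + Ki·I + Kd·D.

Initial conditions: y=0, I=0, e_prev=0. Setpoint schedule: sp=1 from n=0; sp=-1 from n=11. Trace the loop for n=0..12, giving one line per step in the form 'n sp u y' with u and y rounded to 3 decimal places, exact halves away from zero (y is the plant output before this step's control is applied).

0 1 2.250 0.000
1 1 1.234 0.563
2 1 2.421 0.084
3 1 1.552 0.572
4 1 2.587 0.159
5 1 1.844 0.583
6 1 2.748 0.228
7 1 2.112 0.596
8 1 2.902 0.290
9 1 2.360 0.610
10 1 3.050 0.346
11 -1 -1.912 0.624
12 -1 0.724 -0.728

(exact arithmetic carried between steps; '≈' marks a value shown rounded to 6 d.p. or computed from one; I and e_prev carry over from the previous line; the table rounds u and y to 3 d.p., halves away from zero)
n=0: y=0, sp=1, e=sp−y=1; I=1, D=e−e_prev=1; u=2·1+1/4·1+0·1=2.25; next y=-2/5·0+1/4·2.25=0.5625
n=1: y=0.5625, sp=1, e=sp−y=0.4375; I=1.4375, D=e−e_prev=-0.5625; u=2·0.4375+1/4·1.4375+0·(-0.5625)=1.234375; next y=-2/5·0.5625+1/4·1.234375≈0.083594
n=2: y≈0.083594, sp=1, e=sp−y≈0.916406; I≈2.353906, D=e−e_prev≈0.478906; u=2·0.916406+1/4·2.353906+0·0.478906≈2.421289; next y=-2/5·0.083594+1/4·2.421289≈0.571885
n=3: y≈0.571885, sp=1, e=sp−y≈0.428115; I≈2.782021, D=e−e_prev≈-0.488291; u=2·0.428115+1/4·2.782021+0·(-0.488291)≈1.551736; next y=-2/5·0.571885+1/4·1.551736≈0.159180
n=4: y≈0.159180, sp=1, e=sp−y≈0.840820; I≈3.622841, D=e−e_prev≈0.412705; u=2·0.840820+1/4·3.622841+0·0.412705≈2.587350; next y=-2/5·0.159180+1/4·2.587350≈0.583166
n=5: y≈0.583166, sp=1, e=sp−y≈0.416834; I≈4.039676, D=e−e_prev≈-0.423985; u=2·0.416834+1/4·4.039676+0·(-0.423985)≈1.843588; next y=-2/5·0.583166+1/4·1.843588≈0.227631
n=6: y≈0.227631, sp=1, e=sp−y≈0.772369; I≈4.812045, D=e−e_prev≈0.355535; u=2·0.772369+1/4·4.812045+0·0.355535≈2.747750; next y=-2/5·0.227631+1/4·2.747750≈0.595885
n=7: y≈0.595885, sp=1, e=sp−y≈0.404115; I≈5.216160, D=e−e_prev≈-0.368254; u=2·0.404115+1/4·5.216160+0·(-0.368254)≈2.112270; next y=-2/5·0.595885+1/4·2.112270≈0.289713
n=8: y≈0.289713, sp=1, e=sp−y≈0.710287; I≈5.926447, D=e−e_prev≈0.306172; u=2·0.710287+1/4·5.926447+0·0.306172≈2.902185; next y=-2/5·0.289713+1/4·2.902185≈0.609661
n=9: y≈0.609661, sp=1, e=sp−y≈0.390339; I≈6.316786, D=e−e_prev≈-0.319948; u=2·0.390339+1/4·6.316786+0·(-0.319948)≈2.359875; next y=-2/5·0.609661+1/4·2.359875≈0.346104
n=10: y≈0.346104, sp=1, e=sp−y≈0.653896; I≈6.970681, D=e−e_prev≈0.263557; u=2·0.653896+1/4·6.970681+0·0.263557≈3.050462; next y=-2/5·0.346104+1/4·3.050462≈0.624174
n=11: y≈0.624174, sp=-1, e=sp−y≈-1.624174; I≈5.346508, D=e−e_prev≈-2.278069; u=2·(-1.624174)+1/4·5.346508+0·(-2.278069)≈-1.911720; next y=-2/5·0.624174+1/4·(-1.911720)≈-0.727600
n=12: y≈-0.727600, sp=-1, e=sp−y≈-0.272400; I≈5.074107, D=e−e_prev≈1.351773; u=2·(-0.272400)+1/4·5.074107+0·1.351773≈0.723726; next y=-2/5·(-0.727600)+1/4·0.723726≈0.471971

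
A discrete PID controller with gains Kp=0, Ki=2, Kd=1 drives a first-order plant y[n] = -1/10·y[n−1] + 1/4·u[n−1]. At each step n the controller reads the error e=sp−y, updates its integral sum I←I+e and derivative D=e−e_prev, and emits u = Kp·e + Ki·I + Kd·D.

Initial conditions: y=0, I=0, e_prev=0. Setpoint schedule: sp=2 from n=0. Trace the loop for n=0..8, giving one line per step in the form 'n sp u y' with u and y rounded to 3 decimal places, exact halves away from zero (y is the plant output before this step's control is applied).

(exact arithmetic carried between steps; '≈' marks a value shown rounded to 6 d.p. or computed from one; I and e_prev carry over from the previous line; the table rounds u and y to 3 d.p., halves away from zero)
n=0: y=0, sp=2, e=sp−y=2; I=2, D=e−e_prev=2; u=0·2+2·2+1·2=6; next y=-1/10·0+1/4·6=1.5
n=1: y=1.5, sp=2, e=sp−y=0.5; I=2.5, D=e−e_prev=-1.5; u=0·0.5+2·2.5+1·(-1.5)=3.5; next y=-1/10·1.5+1/4·3.5=0.725
n=2: y=0.725, sp=2, e=sp−y=1.275; I=3.775, D=e−e_prev=0.775; u=0·1.275+2·3.775+1·0.775=8.325; next y=-1/10·0.725+1/4·8.325=2.00875
n=3: y=2.00875, sp=2, e=sp−y=-0.00875; I=3.76625, D=e−e_prev=-1.28375; u=0·(-0.00875)+2·3.76625+1·(-1.28375)=6.24875; next y=-1/10·2.00875+1/4·6.24875≈1.361313
n=4: y≈1.361313, sp=2, e=sp−y≈0.638688; I≈4.404938, D=e−e_prev≈0.647438; u=0·0.638688+2·4.404938+1·0.647438≈9.457313; next y=-1/10·1.361313+1/4·9.457313≈2.228197
n=5: y≈2.228197, sp=2, e=sp−y≈-0.228197; I≈4.176741, D=e−e_prev≈-0.866884; u=0·(-0.228197)+2·4.176741+1·(-0.866884)≈7.486597; next y=-1/10·2.228197+1/4·7.486597≈1.648830
n=6: y≈1.648830, sp=2, e=sp−y≈0.351170; I≈4.527911, D=e−e_prev≈0.579367; u=0·0.351170+2·4.527911+1·0.579367≈9.635190; next y=-1/10·1.648830+1/4·9.635190≈2.243914
n=7: y≈2.243914, sp=2, e=sp−y≈-0.243914; I≈4.283997, D=e−e_prev≈-0.595085; u=0·(-0.243914)+2·4.283997+1·(-0.595085)≈7.972908; next y=-1/10·2.243914+1/4·7.972908≈1.768836
n=8: y≈1.768836, sp=2, e=sp−y≈0.231164; I≈4.515161, D=e−e_prev≈0.475079; u=0·0.231164+2·4.515161+1·0.475079≈9.505401; next y=-1/10·1.768836+1/4·9.505401≈2.199467

0 2 6.000 0.000
1 2 3.500 1.500
2 2 8.325 0.725
3 2 6.249 2.009
4 2 9.457 1.361
5 2 7.487 2.228
6 2 9.635 1.649
7 2 7.973 2.244
8 2 9.505 1.769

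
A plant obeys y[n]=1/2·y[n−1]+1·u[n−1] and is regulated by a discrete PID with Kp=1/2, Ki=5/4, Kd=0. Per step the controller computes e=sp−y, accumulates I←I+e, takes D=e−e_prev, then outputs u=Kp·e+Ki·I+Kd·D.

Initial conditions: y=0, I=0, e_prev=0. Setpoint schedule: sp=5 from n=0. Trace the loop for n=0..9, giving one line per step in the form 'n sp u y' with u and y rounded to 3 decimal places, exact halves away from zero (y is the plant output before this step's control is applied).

0 5 8.750 0.000
1 5 -0.313 8.750
2 5 3.203 4.063
3 5 2.324 5.234
4 5 2.544 4.941
5 5 2.489 5.015
6 5 2.503 4.996
7 5 2.499 5.001
8 5 2.500 5.000
9 5 2.500 5.000

(exact arithmetic carried between steps; '≈' marks a value shown rounded to 6 d.p. or computed from one; I and e_prev carry over from the previous line; the table rounds u and y to 3 d.p., halves away from zero)
n=0: y=0, sp=5, e=sp−y=5; I=5, D=e−e_prev=5; u=1/2·5+5/4·5+0·5=8.75; next y=1/2·0+1·8.75=8.75
n=1: y=8.75, sp=5, e=sp−y=-3.75; I=1.25, D=e−e_prev=-8.75; u=1/2·(-3.75)+5/4·1.25+0·(-8.75)=-0.3125; next y=1/2·8.75+1·(-0.3125)=4.0625
n=2: y=4.0625, sp=5, e=sp−y=0.9375; I=2.1875, D=e−e_prev=4.6875; u=1/2·0.9375+5/4·2.1875+0·4.6875=3.203125; next y=1/2·4.0625+1·3.203125=5.234375
n=3: y=5.234375, sp=5, e=sp−y=-0.234375; I=1.953125, D=e−e_prev=-1.171875; u=1/2·(-0.234375)+5/4·1.953125+0·(-1.171875)≈2.324219; next y=1/2·5.234375+1·2.324219≈4.941406
n=4: y≈4.941406, sp=5, e=sp−y≈0.058594; I≈2.011719, D=e−e_prev≈0.292969; u=1/2·0.058594+5/4·2.011719+0·0.292969≈2.543945; next y=1/2·4.941406+1·2.543945≈5.014648
n=5: y≈5.014648, sp=5, e=sp−y≈-0.014648; I≈1.997070, D=e−e_prev≈-0.073242; u=1/2·(-0.014648)+5/4·1.997070+0·(-0.073242)≈2.489014; next y=1/2·5.014648+1·2.489014≈4.996338
n=6: y≈4.996338, sp=5, e=sp−y≈0.003662; I≈2.000732, D=e−e_prev≈0.018311; u=1/2·0.003662+5/4·2.000732+0·0.018311≈2.502747; next y=1/2·4.996338+1·2.502747≈5.000916
n=7: y≈5.000916, sp=5, e=sp−y≈-0.000916; I≈1.999817, D=e−e_prev≈-0.004578; u=1/2·(-0.000916)+5/4·1.999817+0·(-0.004578)≈2.499313; next y=1/2·5.000916+1·2.499313≈4.999771
n=8: y≈4.999771, sp=5, e=sp−y≈0.000229; I≈2.000046, D=e−e_prev≈0.001144; u=1/2·0.000229+5/4·2.000046+0·0.001144≈2.500172; next y=1/2·4.999771+1·2.500172≈5.000057
n=9: y≈5.000057, sp=5, e=sp−y≈-0.000057; I≈1.999989, D=e−e_prev≈-0.000286; u=1/2·(-0.000057)+5/4·1.999989+0·(-0.000286)≈2.499957; next y=1/2·5.000057+1·2.499957≈4.999986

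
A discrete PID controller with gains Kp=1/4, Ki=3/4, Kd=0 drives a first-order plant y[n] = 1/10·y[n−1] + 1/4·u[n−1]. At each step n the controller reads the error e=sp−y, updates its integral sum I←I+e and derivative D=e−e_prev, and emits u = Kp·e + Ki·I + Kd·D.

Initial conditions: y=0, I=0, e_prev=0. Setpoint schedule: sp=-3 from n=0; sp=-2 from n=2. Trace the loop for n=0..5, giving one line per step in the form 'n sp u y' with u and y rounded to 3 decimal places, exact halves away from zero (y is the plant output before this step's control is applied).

0 -3 -3.000 0.000
1 -3 -4.500 -0.750
2 -2 -4.738 -1.200
3 -2 -5.233 -1.304
4 -2 -5.621 -1.439
5 -2 -5.931 -1.549

(exact arithmetic carried between steps; '≈' marks a value shown rounded to 6 d.p. or computed from one; I and e_prev carry over from the previous line; the table rounds u and y to 3 d.p., halves away from zero)
n=0: y=0, sp=-3, e=sp−y=-3; I=-3, D=e−e_prev=-3; u=1/4·(-3)+3/4·(-3)+0·(-3)=-3; next y=1/10·0+1/4·(-3)=-0.75
n=1: y=-0.75, sp=-3, e=sp−y=-2.25; I=-5.25, D=e−e_prev=0.75; u=1/4·(-2.25)+3/4·(-5.25)+0·0.75=-4.5; next y=1/10·(-0.75)+1/4·(-4.5)=-1.2
n=2: y=-1.2, sp=-2, e=sp−y=-0.8; I=-6.05, D=e−e_prev=1.45; u=1/4·(-0.8)+3/4·(-6.05)+0·1.45=-4.7375; next y=1/10·(-1.2)+1/4·(-4.7375)=-1.304375
n=3: y=-1.304375, sp=-2, e=sp−y=-0.695625; I=-6.745625, D=e−e_prev=0.104375; u=1/4·(-0.695625)+3/4·(-6.745625)+0·0.104375=-5.233125; next y=1/10·(-1.304375)+1/4·(-5.233125)≈-1.438719
n=4: y≈-1.438719, sp=-2, e=sp−y≈-0.561281; I≈-7.306906, D=e−e_prev≈0.134344; u=1/4·(-0.561281)+3/4·(-7.306906)+0·0.134344≈-5.6205; next y=1/10·(-1.438719)+1/4·(-5.6205)≈-1.548997
n=5: y≈-1.548997, sp=-2, e=sp−y≈-0.451003; I≈-7.757909, D=e−e_prev≈0.110278; u=1/4·(-0.451003)+3/4·(-7.757909)+0·0.110278≈-5.931183; next y=1/10·(-1.548997)+1/4·(-5.931183)≈-1.637695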